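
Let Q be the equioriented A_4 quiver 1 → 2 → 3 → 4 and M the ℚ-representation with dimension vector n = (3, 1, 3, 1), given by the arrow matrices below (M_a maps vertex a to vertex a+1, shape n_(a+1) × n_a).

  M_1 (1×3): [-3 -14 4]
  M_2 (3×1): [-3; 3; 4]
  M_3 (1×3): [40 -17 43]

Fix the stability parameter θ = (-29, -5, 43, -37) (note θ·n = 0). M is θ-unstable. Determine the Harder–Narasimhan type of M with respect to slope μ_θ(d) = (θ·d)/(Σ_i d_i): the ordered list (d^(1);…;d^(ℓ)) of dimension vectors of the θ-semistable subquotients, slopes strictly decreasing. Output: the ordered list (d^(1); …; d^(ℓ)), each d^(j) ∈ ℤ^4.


Via rank(M_{q-1}∘⋯∘M_p): M ≅ I[1,1]^2, I[1,4], I[3,3]^2.
μ_θ-semistable layers: μ^(1)=43; μ^(2)=3; μ^(3)=-5; μ^(4)=-29

((0, 0, 2, 0); (0, 0, 1, 1); (0, 1, 0, 0); (3, 0, 0, 0))


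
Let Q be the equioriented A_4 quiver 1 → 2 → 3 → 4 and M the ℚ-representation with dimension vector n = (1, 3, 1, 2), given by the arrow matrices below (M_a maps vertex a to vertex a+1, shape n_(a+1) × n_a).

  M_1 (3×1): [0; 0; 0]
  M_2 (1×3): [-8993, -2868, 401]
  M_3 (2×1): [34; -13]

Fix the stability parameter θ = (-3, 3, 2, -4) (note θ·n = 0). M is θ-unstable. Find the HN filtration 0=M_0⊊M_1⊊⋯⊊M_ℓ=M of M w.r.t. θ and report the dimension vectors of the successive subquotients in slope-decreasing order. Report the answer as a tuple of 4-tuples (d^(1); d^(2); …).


Interval decomposition of M: I[1,1], I[2,2]^2, I[2,4], I[4,4].
HN type (ℓ=4): μ^(1)=3; μ^(2)=1/3; μ^(3)=-3; μ^(4)=-4

((0, 2, 0, 0); (0, 1, 1, 1); (1, 0, 0, 0); (0, 0, 0, 1))


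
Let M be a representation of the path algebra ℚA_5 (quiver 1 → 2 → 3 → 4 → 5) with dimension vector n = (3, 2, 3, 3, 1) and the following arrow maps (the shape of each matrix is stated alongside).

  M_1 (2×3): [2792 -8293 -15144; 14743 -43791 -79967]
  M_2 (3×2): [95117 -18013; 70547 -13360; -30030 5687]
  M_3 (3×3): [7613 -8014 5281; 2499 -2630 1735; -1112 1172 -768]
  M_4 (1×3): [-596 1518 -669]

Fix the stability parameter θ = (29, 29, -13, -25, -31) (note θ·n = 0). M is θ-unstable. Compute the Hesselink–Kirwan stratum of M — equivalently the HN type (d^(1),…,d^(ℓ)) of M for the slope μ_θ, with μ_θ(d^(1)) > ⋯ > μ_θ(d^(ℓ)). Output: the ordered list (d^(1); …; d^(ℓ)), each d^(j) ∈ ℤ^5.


Interval decomposition of M: I[1,1], I[1,3], I[1,5], I[3,4], I[4,4].
HN type (ℓ=5): μ^(1)=29; μ^(2)=15; μ^(3)=-11/5; μ^(4)=-19; μ^(5)=-25

((1, 0, 0, 0, 0); (1, 1, 1, 0, 0); (1, 1, 1, 1, 1); (0, 0, 1, 1, 0); (0, 0, 0, 1, 0))


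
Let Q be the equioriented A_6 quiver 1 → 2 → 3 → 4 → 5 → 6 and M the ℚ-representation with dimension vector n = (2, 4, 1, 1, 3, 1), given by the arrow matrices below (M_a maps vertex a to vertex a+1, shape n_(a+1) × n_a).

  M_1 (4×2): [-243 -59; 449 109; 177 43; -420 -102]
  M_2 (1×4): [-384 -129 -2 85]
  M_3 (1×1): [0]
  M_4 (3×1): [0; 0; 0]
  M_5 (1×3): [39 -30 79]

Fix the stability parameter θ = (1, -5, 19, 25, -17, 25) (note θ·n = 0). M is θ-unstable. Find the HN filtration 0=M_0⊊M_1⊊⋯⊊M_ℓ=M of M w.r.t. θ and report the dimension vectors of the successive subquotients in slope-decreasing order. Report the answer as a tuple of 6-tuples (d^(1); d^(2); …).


Barcode: M ≅ I[1,2], I[1,3], I[2,2]^2, I[4,4], I[5,5]^2, I[5,6]. HN layers by μ_θ (5 steps, strictly decreasing):
  μ^(1)=25; μ^(2)=19; μ^(3)=-2; μ^(4)=-5; μ^(5)=-17

((0, 0, 0, 1, 0, 1); (0, 0, 1, 0, 0, 0); (2, 2, 0, 0, 0, 0); (0, 2, 0, 0, 0, 0); (0, 0, 0, 0, 3, 0))


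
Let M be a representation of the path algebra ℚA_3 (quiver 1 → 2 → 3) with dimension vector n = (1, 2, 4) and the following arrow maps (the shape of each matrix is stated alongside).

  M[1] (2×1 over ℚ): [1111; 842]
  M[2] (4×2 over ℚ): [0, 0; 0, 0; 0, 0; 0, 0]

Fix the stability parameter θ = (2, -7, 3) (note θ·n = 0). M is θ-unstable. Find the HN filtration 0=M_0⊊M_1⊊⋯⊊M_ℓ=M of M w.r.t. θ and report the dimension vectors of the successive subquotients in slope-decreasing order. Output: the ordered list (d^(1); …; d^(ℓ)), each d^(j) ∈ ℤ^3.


Interval decomposition of M: I[1,2], I[2,2], I[3,3]^4.
HN type (ℓ=3): μ^(1)=3; μ^(2)=-5/2; μ^(3)=-7

((0, 0, 4); (1, 1, 0); (0, 1, 0))


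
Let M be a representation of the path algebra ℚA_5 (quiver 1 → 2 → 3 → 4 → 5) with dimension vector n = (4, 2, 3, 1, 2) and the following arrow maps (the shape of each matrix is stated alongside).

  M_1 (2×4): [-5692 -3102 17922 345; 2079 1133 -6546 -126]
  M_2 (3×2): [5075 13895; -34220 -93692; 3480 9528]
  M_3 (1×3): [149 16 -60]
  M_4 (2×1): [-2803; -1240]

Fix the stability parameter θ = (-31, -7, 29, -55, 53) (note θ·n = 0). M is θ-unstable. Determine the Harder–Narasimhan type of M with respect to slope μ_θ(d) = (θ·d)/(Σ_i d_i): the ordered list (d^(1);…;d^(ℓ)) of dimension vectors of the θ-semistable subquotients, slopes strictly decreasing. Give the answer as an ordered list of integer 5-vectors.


Interval decomposition of M: I[1,1]^2, I[1,2], I[1,5], I[3,3]^2, I[5,5].
HN type (ℓ=5): μ^(1)=53; μ^(2)=29; μ^(3)=-7; μ^(4)=-11; μ^(5)=-31

((0, 0, 0, 0, 2); (0, 0, 2, 0, 0); (0, 1, 0, 0, 0); (0, 1, 1, 1, 0); (4, 0, 0, 0, 0))


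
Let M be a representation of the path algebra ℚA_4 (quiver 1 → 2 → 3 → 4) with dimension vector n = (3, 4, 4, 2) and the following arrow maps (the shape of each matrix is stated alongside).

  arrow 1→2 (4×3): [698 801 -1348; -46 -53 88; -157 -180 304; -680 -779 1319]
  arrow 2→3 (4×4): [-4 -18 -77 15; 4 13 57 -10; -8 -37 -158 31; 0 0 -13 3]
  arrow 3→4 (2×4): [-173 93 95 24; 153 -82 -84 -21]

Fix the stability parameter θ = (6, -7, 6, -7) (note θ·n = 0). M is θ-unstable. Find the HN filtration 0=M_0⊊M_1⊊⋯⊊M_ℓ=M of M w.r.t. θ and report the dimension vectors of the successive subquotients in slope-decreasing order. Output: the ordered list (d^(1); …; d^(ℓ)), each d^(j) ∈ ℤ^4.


Via rank(M_{q-1}∘⋯∘M_p): M ≅ I[1,3], I[1,4]^2, I[2,2], I[3,3].
μ_θ-semistable layers: μ^(1)=6; μ^(2)=-1/2; μ^(3)=-7

((0, 0, 2, 0); (3, 3, 2, 2); (0, 1, 0, 0))


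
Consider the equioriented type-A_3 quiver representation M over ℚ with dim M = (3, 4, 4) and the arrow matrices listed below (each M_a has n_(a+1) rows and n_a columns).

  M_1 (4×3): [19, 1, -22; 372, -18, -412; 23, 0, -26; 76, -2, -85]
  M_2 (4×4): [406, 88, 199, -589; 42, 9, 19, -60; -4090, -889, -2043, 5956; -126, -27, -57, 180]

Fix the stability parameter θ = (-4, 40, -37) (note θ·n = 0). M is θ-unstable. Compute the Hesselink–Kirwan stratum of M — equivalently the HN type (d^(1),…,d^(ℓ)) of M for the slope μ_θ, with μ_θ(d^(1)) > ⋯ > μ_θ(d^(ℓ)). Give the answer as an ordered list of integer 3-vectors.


Barcode: M ≅ I[1,2], I[1,3]^2, I[2,2], I[3,3]^2. HN layers by μ_θ (4 steps, strictly decreasing):
  μ^(1)=40; μ^(2)=3/2; μ^(3)=-4; μ^(4)=-37

((0, 2, 0); (0, 2, 2); (3, 0, 0); (0, 0, 2))


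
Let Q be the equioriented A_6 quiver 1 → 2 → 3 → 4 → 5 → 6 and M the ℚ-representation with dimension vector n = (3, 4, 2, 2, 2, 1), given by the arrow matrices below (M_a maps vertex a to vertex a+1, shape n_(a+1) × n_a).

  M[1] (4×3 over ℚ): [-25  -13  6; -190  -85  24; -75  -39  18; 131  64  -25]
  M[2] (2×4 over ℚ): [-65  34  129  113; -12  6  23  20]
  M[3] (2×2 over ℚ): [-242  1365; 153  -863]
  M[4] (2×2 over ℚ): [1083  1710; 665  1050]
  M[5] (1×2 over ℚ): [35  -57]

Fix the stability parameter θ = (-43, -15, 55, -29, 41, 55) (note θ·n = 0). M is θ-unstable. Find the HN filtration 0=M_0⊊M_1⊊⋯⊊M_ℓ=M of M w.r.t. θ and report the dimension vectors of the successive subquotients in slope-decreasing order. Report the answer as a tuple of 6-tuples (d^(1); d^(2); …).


Interval decomposition of M: I[1,2], I[1,4], I[1,5], I[2,2], I[5,6].
HN type (ℓ=5): μ^(1)=55; μ^(2)=41; μ^(3)=13; μ^(4)=-15; μ^(5)=-43

((0, 0, 0, 0, 0, 1); (0, 0, 0, 0, 2, 0); (0, 0, 2, 2, 0, 0); (0, 4, 0, 0, 0, 0); (3, 0, 0, 0, 0, 0))


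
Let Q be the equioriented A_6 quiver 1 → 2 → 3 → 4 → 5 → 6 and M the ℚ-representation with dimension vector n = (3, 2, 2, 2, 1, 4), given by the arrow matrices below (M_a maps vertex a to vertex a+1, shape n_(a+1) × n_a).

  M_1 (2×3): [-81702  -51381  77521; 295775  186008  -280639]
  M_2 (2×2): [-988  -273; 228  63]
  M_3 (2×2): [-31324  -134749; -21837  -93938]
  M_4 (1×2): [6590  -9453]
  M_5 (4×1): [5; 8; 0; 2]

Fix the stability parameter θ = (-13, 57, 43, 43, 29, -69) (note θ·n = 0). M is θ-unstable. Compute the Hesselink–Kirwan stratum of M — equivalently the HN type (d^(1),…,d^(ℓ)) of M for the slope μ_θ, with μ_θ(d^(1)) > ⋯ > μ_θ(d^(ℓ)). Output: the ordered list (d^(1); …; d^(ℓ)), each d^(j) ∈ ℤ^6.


Via rank(M_{q-1}∘⋯∘M_p): M ≅ I[1,1], I[1,2], I[1,6], I[3,4], I[6,6]^3.
μ_θ-semistable layers: μ^(1)=57; μ^(2)=43; μ^(3)=103/5; μ^(4)=-13; μ^(5)=-69

((0, 1, 0, 0, 0, 0); (0, 0, 1, 1, 0, 0); (0, 1, 1, 1, 1, 1); (3, 0, 0, 0, 0, 0); (0, 0, 0, 0, 0, 3))


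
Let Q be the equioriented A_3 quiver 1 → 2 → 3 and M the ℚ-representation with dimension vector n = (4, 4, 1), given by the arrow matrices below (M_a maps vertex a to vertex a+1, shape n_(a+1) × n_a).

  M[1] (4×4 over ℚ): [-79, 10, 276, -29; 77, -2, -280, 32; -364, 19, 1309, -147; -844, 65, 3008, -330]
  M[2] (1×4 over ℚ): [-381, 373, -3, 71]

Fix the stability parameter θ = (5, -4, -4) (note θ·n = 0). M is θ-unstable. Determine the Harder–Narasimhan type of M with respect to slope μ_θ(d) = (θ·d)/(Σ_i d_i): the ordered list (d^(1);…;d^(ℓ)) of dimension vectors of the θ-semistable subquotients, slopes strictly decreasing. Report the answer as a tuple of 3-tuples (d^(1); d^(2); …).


Barcode: M ≅ I[1,2]^3, I[1,3]. HN layers by μ_θ (2 steps, strictly decreasing):
  μ^(1)=1/2; μ^(2)=-1

((3, 3, 0); (1, 1, 1))


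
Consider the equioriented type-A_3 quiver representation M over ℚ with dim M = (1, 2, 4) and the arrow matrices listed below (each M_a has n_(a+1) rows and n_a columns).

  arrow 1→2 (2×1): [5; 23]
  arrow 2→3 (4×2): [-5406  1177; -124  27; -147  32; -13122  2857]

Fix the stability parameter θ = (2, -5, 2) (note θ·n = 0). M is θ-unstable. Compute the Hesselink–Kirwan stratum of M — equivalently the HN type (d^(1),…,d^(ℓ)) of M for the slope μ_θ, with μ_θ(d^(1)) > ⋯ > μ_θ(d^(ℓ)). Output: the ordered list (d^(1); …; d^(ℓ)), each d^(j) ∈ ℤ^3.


Via rank(M_{q-1}∘⋯∘M_p): M ≅ I[1,3], I[2,3], I[3,3]^2.
μ_θ-semistable layers: μ^(1)=2; μ^(2)=-3/2; μ^(3)=-5

((0, 0, 4); (1, 1, 0); (0, 1, 0))


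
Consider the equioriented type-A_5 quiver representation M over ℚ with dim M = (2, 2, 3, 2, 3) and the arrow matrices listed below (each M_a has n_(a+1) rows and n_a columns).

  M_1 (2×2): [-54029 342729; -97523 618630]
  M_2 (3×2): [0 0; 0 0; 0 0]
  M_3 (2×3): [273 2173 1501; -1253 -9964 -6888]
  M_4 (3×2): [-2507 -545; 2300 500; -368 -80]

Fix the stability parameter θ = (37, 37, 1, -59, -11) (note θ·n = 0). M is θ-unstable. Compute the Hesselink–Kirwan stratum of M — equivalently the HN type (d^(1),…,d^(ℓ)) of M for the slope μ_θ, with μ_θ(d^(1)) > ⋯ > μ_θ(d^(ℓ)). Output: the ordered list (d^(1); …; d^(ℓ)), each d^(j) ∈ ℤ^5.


Via rank(M_{q-1}∘⋯∘M_p): M ≅ I[1,2]^2, I[3,3], I[3,4], I[3,5], I[5,5]^2.
μ_θ-semistable layers: μ^(1)=37; μ^(2)=1; μ^(3)=-11; μ^(4)=-29

((2, 2, 0, 0, 0); (0, 0, 1, 0, 0); (0, 0, 0, 0, 3); (0, 0, 2, 2, 0))


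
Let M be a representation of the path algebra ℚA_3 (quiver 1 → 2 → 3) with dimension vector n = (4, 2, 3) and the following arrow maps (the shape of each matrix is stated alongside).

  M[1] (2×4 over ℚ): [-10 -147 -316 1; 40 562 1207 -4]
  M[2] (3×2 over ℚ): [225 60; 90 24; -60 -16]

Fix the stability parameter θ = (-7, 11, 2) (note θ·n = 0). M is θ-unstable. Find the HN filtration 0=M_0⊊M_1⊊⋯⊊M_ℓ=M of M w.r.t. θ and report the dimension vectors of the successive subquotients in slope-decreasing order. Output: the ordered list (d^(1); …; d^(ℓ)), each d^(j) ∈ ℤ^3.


Via rank(M_{q-1}∘⋯∘M_p): M ≅ I[1,1]^2, I[1,2], I[1,3], I[3,3]^2.
μ_θ-semistable layers: μ^(1)=11; μ^(2)=13/2; μ^(3)=2; μ^(4)=-7

((0, 1, 0); (0, 1, 1); (0, 0, 2); (4, 0, 0))


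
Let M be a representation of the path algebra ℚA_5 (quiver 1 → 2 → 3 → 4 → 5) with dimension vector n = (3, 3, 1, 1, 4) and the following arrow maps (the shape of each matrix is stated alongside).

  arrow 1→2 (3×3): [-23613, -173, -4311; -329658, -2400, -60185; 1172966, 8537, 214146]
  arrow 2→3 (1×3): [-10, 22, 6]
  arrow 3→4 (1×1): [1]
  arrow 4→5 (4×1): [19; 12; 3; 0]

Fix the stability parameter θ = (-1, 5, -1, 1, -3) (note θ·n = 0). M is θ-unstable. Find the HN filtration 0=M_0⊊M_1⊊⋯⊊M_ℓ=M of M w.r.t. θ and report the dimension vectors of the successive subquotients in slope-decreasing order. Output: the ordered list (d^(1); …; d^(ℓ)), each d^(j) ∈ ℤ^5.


Interval decomposition of M: I[1,2]^2, I[1,5], I[5,5]^3.
HN type (ℓ=4): μ^(1)=5; μ^(2)=1/2; μ^(3)=-1; μ^(4)=-3

((0, 2, 0, 0, 0); (0, 1, 1, 1, 1); (3, 0, 0, 0, 0); (0, 0, 0, 0, 3))


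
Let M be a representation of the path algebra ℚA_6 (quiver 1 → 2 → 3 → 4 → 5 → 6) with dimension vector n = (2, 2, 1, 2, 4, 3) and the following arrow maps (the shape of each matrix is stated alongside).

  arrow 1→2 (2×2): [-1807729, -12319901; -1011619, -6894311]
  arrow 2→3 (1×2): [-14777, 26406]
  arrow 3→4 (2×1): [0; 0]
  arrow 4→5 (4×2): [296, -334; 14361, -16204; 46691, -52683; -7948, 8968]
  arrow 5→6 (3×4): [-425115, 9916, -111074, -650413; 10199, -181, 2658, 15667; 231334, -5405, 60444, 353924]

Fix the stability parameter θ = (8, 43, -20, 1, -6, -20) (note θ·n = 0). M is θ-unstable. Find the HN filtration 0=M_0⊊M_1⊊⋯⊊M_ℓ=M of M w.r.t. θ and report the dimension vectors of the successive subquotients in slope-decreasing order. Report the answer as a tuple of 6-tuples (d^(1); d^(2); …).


Via rank(M_{q-1}∘⋯∘M_p): M ≅ I[1,1], I[1,3], I[2,2], I[4,5], I[4,6], I[5,5], I[5,6], I[6,6].
μ_θ-semistable layers: μ^(1)=43; μ^(2)=23/2; μ^(3)=8; μ^(4)=-5/2; μ^(5)=-6; μ^(6)=-25/3; μ^(7)=-13; μ^(8)=-20

((0, 1, 0, 0, 0, 0); (0, 1, 1, 0, 0, 0); (2, 0, 0, 0, 0, 0); (0, 0, 0, 1, 1, 0); (0, 0, 0, 0, 1, 0); (0, 0, 0, 1, 1, 1); (0, 0, 0, 0, 1, 1); (0, 0, 0, 0, 0, 1))


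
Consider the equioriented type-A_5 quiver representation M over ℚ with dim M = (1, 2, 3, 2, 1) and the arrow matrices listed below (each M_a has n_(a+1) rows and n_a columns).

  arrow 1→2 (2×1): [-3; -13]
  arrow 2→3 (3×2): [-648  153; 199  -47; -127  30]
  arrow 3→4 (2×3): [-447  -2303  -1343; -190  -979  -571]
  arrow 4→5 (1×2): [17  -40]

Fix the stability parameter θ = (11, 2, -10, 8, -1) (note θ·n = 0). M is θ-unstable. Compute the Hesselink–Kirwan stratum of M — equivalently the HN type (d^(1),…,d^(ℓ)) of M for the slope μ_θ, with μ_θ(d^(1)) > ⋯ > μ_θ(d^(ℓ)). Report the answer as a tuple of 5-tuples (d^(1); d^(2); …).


Interval decomposition of M: I[1,4], I[2,3], I[3,5].
HN type (ℓ=5): μ^(1)=8; μ^(2)=7/2; μ^(3)=1; μ^(4)=-4; μ^(5)=-10

((0, 0, 0, 1, 0); (0, 0, 0, 1, 1); (1, 1, 1, 0, 0); (0, 1, 1, 0, 0); (0, 0, 1, 0, 0))


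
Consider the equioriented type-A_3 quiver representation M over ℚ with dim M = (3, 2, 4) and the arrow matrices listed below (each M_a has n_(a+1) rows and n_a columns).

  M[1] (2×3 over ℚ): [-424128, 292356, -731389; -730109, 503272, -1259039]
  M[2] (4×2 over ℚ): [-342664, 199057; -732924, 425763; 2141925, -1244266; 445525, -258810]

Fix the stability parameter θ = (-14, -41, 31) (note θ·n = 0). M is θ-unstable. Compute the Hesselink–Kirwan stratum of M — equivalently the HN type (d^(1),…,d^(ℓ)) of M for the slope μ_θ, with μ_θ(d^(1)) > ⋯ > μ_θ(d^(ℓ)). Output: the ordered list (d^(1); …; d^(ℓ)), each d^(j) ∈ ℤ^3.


Barcode: M ≅ I[1,1], I[1,3]^2, I[3,3]^2. HN layers by μ_θ (3 steps, strictly decreasing):
  μ^(1)=31; μ^(2)=-14; μ^(3)=-55/2

((0, 0, 4); (1, 0, 0); (2, 2, 0))


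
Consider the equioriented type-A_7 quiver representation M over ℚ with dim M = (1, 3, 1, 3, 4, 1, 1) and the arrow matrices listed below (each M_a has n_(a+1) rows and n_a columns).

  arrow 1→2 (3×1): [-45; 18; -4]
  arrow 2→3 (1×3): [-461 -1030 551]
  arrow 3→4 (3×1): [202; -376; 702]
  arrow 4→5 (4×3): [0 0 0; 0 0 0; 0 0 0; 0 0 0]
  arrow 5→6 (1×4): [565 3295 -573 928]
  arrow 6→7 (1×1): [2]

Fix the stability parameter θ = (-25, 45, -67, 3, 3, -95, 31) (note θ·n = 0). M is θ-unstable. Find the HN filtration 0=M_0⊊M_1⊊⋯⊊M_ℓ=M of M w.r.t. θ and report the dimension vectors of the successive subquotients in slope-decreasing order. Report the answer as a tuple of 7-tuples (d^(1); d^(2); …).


Barcode: M ≅ I[1,4], I[2,2]^2, I[4,4]^2, I[5,5]^3, I[5,7]. HN layers by μ_θ (6 steps, strictly decreasing):
  μ^(1)=45; μ^(2)=31; μ^(3)=3; μ^(4)=-11; μ^(5)=-25; μ^(6)=-46

((0, 2, 0, 0, 0, 0, 0); (0, 0, 0, 0, 0, 0, 1); (0, 0, 0, 3, 3, 0, 0); (0, 1, 1, 0, 0, 0, 0); (1, 0, 0, 0, 0, 0, 0); (0, 0, 0, 0, 1, 1, 0))


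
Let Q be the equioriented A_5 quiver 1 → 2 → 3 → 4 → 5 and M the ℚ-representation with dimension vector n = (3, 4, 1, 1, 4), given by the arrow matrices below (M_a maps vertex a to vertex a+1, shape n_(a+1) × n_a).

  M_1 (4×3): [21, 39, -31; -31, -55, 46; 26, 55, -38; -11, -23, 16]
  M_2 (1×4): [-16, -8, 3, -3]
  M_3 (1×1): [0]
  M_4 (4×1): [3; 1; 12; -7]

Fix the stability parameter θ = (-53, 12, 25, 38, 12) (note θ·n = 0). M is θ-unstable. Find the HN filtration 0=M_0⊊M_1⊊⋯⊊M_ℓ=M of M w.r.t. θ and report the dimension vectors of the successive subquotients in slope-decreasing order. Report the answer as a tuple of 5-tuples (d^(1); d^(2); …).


Via rank(M_{q-1}∘⋯∘M_p): M ≅ I[1,2]^2, I[1,3], I[2,2], I[4,5], I[5,5]^3.
μ_θ-semistable layers: μ^(1)=25; μ^(2)=12; μ^(3)=-53

((0, 0, 1, 1, 1); (0, 4, 0, 0, 3); (3, 0, 0, 0, 0))


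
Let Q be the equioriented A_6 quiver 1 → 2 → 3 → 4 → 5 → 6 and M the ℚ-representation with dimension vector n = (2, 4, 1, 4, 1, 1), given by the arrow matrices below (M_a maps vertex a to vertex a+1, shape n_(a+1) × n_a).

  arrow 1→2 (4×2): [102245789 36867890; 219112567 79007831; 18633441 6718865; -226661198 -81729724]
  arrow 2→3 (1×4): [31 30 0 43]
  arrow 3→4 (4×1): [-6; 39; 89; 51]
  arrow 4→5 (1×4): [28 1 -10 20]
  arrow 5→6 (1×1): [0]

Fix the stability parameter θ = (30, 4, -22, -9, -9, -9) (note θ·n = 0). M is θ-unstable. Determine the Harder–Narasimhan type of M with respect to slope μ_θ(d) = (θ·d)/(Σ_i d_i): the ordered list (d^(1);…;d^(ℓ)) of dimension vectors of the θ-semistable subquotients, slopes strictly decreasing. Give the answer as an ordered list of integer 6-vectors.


Barcode: M ≅ I[1,2], I[1,5], I[2,2]^2, I[4,4]^3, I[6,6]. HN layers by μ_θ (4 steps, strictly decreasing):
  μ^(1)=17; μ^(2)=4; μ^(3)=-6/5; μ^(4)=-9

((1, 1, 0, 0, 0, 0); (0, 2, 0, 0, 0, 0); (1, 1, 1, 1, 1, 0); (0, 0, 0, 3, 0, 1))


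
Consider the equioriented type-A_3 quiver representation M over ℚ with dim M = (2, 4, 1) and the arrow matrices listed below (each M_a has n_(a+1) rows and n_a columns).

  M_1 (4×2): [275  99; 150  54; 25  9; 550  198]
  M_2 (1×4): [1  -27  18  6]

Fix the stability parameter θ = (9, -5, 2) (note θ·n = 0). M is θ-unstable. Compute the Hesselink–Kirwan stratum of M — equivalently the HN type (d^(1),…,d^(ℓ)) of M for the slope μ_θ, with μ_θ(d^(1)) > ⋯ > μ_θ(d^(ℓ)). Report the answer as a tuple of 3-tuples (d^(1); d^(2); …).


Interval decomposition of M: I[1,1], I[1,3], I[2,2]^3.
HN type (ℓ=3): μ^(1)=9; μ^(2)=2; μ^(3)=-5

((1, 0, 0); (1, 1, 1); (0, 3, 0))


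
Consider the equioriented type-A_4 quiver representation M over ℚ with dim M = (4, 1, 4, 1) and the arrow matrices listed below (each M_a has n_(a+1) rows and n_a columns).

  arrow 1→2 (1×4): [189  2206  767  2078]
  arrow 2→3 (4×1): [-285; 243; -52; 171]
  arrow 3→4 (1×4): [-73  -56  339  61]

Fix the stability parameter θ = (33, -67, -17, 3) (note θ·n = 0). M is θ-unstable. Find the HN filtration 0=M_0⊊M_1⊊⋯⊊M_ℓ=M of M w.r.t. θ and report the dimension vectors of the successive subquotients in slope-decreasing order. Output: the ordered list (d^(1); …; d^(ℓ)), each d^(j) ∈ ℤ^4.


Barcode: M ≅ I[1,1]^3, I[1,3], I[3,3]^2, I[3,4]. HN layers by μ_θ (3 steps, strictly decreasing):
  μ^(1)=33; μ^(2)=3; μ^(3)=-17

((3, 0, 0, 0); (0, 0, 0, 1); (1, 1, 4, 0))


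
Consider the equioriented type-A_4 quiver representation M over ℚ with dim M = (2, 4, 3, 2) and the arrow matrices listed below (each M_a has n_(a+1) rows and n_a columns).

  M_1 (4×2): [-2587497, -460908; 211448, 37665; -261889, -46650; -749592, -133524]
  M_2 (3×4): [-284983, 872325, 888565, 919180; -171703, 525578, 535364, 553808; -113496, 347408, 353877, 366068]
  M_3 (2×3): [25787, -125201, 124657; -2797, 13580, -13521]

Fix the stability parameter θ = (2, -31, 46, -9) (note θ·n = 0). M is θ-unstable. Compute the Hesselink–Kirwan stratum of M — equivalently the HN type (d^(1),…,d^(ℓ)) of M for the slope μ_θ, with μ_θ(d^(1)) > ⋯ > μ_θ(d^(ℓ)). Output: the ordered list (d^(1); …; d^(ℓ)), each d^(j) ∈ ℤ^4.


Barcode: M ≅ I[1,4]^2, I[2,2], I[2,3]. HN layers by μ_θ (4 steps, strictly decreasing):
  μ^(1)=46; μ^(2)=37/2; μ^(3)=-29/2; μ^(4)=-31

((0, 0, 1, 0); (0, 0, 2, 2); (2, 2, 0, 0); (0, 2, 0, 0))


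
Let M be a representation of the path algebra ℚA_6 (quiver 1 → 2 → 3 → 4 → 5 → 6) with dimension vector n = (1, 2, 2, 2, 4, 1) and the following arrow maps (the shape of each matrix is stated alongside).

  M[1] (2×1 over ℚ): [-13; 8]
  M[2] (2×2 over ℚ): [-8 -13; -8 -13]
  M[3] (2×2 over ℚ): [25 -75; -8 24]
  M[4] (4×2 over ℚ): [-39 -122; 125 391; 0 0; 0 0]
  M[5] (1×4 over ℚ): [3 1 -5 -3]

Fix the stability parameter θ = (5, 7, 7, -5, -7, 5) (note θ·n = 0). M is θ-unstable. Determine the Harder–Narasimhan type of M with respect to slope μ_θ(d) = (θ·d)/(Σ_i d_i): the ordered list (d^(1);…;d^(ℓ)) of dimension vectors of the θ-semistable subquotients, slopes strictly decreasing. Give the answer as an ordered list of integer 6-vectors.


Interval decomposition of M: I[1,2], I[2,5], I[3,3], I[4,6], I[5,5]^2.
HN type (ℓ=5): μ^(1)=7; μ^(2)=5; μ^(3)=1/2; μ^(4)=-6; μ^(5)=-7

((0, 1, 1, 0, 0, 0); (1, 0, 0, 0, 0, 1); (0, 1, 1, 1, 1, 0); (0, 0, 0, 1, 1, 0); (0, 0, 0, 0, 2, 0))


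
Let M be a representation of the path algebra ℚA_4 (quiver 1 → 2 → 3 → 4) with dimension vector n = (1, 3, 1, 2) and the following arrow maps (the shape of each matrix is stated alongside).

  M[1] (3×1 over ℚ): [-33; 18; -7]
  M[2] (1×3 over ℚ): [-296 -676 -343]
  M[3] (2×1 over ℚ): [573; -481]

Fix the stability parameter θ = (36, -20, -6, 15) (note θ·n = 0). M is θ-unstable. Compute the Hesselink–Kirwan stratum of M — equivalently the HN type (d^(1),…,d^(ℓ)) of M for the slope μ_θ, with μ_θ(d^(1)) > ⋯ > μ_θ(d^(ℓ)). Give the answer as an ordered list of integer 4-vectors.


Barcode: M ≅ I[1,4], I[2,2]^2, I[4,4]. HN layers by μ_θ (3 steps, strictly decreasing):
  μ^(1)=15; μ^(2)=10/3; μ^(3)=-20

((0, 0, 0, 2); (1, 1, 1, 0); (0, 2, 0, 0))


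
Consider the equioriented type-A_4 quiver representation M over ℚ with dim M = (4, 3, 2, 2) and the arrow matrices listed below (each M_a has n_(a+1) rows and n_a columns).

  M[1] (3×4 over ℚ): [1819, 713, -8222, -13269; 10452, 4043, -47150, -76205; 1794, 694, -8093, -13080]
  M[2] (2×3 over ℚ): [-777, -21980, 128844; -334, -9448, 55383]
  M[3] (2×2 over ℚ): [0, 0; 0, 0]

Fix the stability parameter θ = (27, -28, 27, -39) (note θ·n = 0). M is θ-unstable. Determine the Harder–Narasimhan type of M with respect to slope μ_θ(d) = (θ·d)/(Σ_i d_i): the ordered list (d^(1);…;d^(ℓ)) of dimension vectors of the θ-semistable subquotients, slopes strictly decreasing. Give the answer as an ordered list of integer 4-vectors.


Via rank(M_{q-1}∘⋯∘M_p): M ≅ I[1,1], I[1,2], I[1,3]^2, I[4,4]^2.
μ_θ-semistable layers: μ^(1)=27; μ^(2)=-1/2; μ^(3)=-39

((1, 0, 2, 0); (3, 3, 0, 0); (0, 0, 0, 2))


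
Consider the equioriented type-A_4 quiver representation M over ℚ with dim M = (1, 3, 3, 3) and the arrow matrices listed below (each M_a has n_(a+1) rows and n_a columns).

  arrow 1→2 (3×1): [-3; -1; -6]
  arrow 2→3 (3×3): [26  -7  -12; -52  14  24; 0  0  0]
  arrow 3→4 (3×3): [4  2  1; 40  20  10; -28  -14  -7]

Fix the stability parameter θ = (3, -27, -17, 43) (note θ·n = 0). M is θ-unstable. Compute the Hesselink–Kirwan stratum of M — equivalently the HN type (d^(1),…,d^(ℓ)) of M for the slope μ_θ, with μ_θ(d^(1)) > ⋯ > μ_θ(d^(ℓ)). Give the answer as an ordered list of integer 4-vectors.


Interval decomposition of M: I[1,3], I[2,2]^2, I[3,3], I[3,4], I[4,4]^2.
HN type (ℓ=4): μ^(1)=43; μ^(2)=-41/3; μ^(3)=-17; μ^(4)=-27

((0, 0, 0, 3); (1, 1, 1, 0); (0, 0, 2, 0); (0, 2, 0, 0))


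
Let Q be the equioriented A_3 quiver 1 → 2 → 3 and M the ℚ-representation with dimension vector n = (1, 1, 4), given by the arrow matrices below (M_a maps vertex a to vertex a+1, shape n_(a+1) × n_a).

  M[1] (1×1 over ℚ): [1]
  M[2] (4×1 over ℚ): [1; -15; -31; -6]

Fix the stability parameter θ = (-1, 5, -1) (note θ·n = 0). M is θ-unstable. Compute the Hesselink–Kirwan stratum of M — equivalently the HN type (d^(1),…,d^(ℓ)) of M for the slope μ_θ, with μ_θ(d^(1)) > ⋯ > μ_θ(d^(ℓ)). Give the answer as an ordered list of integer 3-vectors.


Barcode: M ≅ I[1,3], I[3,3]^3. HN layers by μ_θ (2 steps, strictly decreasing):
  μ^(1)=2; μ^(2)=-1

((0, 1, 1); (1, 0, 3))


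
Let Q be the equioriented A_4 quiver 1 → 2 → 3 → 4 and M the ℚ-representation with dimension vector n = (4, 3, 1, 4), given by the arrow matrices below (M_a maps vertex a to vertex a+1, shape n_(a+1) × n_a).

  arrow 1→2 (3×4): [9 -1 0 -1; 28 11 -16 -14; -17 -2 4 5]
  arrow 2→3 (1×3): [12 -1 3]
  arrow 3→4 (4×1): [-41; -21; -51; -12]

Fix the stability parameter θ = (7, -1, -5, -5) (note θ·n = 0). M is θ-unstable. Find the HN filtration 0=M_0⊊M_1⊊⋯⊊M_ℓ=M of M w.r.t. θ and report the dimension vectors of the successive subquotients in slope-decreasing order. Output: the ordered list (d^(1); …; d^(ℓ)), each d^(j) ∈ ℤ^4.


Interval decomposition of M: I[1,1], I[1,2]^2, I[1,4], I[4,4]^3.
HN type (ℓ=4): μ^(1)=7; μ^(2)=3; μ^(3)=-1; μ^(4)=-5

((1, 0, 0, 0); (2, 2, 0, 0); (1, 1, 1, 1); (0, 0, 0, 3))


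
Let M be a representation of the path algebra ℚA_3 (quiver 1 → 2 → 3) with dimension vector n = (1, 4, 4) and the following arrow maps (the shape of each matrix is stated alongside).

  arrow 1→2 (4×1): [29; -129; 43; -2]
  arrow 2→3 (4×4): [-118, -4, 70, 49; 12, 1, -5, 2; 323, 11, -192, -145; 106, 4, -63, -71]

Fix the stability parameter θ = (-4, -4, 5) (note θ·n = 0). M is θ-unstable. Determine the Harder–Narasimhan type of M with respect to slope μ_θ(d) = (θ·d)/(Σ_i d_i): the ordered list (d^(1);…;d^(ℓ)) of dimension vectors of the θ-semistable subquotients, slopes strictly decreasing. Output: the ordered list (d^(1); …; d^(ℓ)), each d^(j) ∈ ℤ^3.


Via rank(M_{q-1}∘⋯∘M_p): M ≅ I[1,3], I[2,3]^3.
μ_θ-semistable layers: μ^(1)=5; μ^(2)=-4

((0, 0, 4); (1, 4, 0))


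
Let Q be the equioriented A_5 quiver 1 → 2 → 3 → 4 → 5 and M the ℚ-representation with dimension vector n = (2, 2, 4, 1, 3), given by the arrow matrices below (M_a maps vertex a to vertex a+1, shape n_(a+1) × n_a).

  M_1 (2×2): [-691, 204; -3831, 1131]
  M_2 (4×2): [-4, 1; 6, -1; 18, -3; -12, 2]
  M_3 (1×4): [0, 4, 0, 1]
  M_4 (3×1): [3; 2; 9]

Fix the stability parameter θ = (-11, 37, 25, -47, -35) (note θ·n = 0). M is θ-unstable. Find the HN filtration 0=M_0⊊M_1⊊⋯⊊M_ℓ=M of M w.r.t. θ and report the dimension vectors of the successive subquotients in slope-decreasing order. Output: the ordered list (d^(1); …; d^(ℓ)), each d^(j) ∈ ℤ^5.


Barcode: M ≅ I[1,3], I[1,5], I[3,3]^2, I[5,5]^2. HN layers by μ_θ (5 steps, strictly decreasing):
  μ^(1)=31; μ^(2)=25; μ^(3)=-5; μ^(4)=-11; μ^(5)=-35

((0, 1, 1, 0, 0); (0, 0, 2, 0, 0); (0, 1, 1, 1, 1); (2, 0, 0, 0, 0); (0, 0, 0, 0, 2))


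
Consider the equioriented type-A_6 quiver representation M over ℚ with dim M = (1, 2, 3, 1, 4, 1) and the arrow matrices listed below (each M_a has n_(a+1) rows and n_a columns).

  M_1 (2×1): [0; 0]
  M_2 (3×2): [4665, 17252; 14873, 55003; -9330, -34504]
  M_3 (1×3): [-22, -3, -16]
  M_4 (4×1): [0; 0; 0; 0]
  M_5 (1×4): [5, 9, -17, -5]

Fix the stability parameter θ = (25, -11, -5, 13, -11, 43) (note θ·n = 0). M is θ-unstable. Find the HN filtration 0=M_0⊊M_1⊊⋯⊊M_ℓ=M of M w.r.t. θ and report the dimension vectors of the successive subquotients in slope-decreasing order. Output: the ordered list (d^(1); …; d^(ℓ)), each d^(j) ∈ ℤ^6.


Via rank(M_{q-1}∘⋯∘M_p): M ≅ I[1,1], I[2,3], I[2,4], I[3,3], I[5,5]^3, I[5,6].
μ_θ-semistable layers: μ^(1)=43; μ^(2)=25; μ^(3)=13; μ^(4)=-5; μ^(5)=-11

((0, 0, 0, 0, 0, 1); (1, 0, 0, 0, 0, 0); (0, 0, 0, 1, 0, 0); (0, 0, 3, 0, 0, 0); (0, 2, 0, 0, 4, 0))


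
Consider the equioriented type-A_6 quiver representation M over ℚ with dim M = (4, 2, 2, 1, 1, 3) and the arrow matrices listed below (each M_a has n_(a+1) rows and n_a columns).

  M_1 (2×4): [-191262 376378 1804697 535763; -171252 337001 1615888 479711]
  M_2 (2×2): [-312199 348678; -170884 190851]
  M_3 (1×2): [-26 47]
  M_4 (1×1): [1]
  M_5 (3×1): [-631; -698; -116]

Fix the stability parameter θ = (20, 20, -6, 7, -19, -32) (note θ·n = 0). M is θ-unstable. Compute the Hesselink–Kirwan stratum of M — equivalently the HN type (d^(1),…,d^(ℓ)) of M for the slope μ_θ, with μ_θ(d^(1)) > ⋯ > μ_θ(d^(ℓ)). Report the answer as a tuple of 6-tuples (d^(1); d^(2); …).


Via rank(M_{q-1}∘⋯∘M_p): M ≅ I[1,1]^2, I[1,3], I[1,6], I[6,6]^2.
μ_θ-semistable layers: μ^(1)=20; μ^(2)=34/3; μ^(3)=-5/3; μ^(4)=-32

((2, 0, 0, 0, 0, 0); (1, 1, 1, 0, 0, 0); (1, 1, 1, 1, 1, 1); (0, 0, 0, 0, 0, 2))


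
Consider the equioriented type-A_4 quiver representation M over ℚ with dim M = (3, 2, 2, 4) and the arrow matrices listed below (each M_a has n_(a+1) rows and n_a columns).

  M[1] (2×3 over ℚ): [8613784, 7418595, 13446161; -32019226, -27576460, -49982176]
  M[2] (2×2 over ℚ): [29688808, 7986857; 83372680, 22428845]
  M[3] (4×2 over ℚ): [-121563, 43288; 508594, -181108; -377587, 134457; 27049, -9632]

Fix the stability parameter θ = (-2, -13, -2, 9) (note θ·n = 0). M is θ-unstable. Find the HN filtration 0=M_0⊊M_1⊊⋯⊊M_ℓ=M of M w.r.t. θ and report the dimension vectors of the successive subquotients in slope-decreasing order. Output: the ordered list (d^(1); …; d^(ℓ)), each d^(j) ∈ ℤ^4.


Interval decomposition of M: I[1,1], I[1,2], I[1,4], I[3,4], I[4,4]^2.
HN type (ℓ=3): μ^(1)=9; μ^(2)=-2; μ^(3)=-15/2

((0, 0, 0, 4); (1, 0, 2, 0); (2, 2, 0, 0))


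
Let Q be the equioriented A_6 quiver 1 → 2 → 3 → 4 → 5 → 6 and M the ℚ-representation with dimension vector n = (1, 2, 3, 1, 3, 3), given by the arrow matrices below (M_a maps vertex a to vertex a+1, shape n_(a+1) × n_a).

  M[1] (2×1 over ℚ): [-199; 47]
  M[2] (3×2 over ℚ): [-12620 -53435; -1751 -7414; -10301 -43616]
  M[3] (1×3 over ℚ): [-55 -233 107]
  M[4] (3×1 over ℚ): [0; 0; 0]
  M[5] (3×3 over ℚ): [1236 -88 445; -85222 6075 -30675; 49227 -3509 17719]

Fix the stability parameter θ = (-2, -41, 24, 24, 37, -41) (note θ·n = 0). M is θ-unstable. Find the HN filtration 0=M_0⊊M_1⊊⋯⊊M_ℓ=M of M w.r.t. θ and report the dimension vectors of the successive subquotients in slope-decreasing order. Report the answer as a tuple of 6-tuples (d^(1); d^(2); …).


Barcode: M ≅ I[1,4], I[2,3], I[3,3], I[5,6]^3. HN layers by μ_θ (4 steps, strictly decreasing):
  μ^(1)=24; μ^(2)=-2; μ^(3)=-43/2; μ^(4)=-41

((0, 0, 3, 1, 0, 0); (0, 0, 0, 0, 3, 3); (1, 1, 0, 0, 0, 0); (0, 1, 0, 0, 0, 0))


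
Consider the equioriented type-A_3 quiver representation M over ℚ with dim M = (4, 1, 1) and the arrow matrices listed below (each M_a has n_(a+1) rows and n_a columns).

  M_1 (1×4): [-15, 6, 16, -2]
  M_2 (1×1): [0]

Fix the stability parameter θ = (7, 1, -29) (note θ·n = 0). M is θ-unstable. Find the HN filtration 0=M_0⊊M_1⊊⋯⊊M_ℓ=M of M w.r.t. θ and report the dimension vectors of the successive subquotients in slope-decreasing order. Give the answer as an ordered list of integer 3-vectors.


Interval decomposition of M: I[1,1]^3, I[1,2], I[3,3].
HN type (ℓ=3): μ^(1)=7; μ^(2)=4; μ^(3)=-29

((3, 0, 0); (1, 1, 0); (0, 0, 1))


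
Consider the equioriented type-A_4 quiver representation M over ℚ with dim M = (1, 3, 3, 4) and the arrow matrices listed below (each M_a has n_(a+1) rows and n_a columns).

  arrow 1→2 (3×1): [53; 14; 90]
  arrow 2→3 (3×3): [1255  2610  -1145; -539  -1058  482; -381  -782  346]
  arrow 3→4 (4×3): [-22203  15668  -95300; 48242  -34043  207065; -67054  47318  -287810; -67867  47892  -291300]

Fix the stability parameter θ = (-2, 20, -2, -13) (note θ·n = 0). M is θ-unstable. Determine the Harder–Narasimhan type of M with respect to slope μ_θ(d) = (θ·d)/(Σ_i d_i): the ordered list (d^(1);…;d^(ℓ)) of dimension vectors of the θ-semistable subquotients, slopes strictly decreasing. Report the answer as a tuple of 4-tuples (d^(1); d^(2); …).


Via rank(M_{q-1}∘⋯∘M_p): M ≅ I[1,4], I[2,2], I[2,3], I[3,4], I[4,4]^2.
μ_θ-semistable layers: μ^(1)=20; μ^(2)=9; μ^(3)=5/3; μ^(4)=-2; μ^(5)=-15/2; μ^(6)=-13

((0, 1, 0, 0); (0, 1, 1, 0); (0, 1, 1, 1); (1, 0, 0, 0); (0, 0, 1, 1); (0, 0, 0, 2))


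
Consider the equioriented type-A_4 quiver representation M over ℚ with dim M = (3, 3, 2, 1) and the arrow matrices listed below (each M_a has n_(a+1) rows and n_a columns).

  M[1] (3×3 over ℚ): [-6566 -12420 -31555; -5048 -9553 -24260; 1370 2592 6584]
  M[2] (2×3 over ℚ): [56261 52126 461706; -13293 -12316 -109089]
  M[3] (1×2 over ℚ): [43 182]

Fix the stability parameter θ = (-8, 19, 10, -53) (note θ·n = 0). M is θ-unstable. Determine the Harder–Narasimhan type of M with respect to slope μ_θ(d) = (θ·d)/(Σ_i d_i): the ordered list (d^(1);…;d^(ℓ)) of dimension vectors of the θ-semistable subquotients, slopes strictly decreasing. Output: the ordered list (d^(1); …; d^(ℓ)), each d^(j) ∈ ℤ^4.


Barcode: M ≅ I[1,2], I[1,3], I[1,4]. HN layers by μ_θ (3 steps, strictly decreasing):
  μ^(1)=19; μ^(2)=29/2; μ^(3)=-8

((0, 1, 0, 0); (0, 1, 1, 0); (3, 1, 1, 1))


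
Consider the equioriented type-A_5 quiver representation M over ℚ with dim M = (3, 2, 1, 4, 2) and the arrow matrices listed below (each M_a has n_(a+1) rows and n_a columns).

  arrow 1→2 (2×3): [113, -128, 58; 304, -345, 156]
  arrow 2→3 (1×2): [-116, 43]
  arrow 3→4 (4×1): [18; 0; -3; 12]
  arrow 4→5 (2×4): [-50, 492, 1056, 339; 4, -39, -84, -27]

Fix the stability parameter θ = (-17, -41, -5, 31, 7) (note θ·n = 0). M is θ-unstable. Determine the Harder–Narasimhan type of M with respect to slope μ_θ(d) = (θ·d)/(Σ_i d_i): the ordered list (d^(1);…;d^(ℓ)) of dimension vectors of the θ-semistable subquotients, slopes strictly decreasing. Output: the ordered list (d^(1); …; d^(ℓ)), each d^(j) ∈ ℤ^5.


Via rank(M_{q-1}∘⋯∘M_p): M ≅ I[1,1], I[1,2], I[1,4], I[4,4], I[4,5]^2.
μ_θ-semistable layers: μ^(1)=31; μ^(2)=19; μ^(3)=-5; μ^(4)=-17; μ^(5)=-29

((0, 0, 0, 2, 0); (0, 0, 0, 2, 2); (0, 0, 1, 0, 0); (1, 0, 0, 0, 0); (2, 2, 0, 0, 0))


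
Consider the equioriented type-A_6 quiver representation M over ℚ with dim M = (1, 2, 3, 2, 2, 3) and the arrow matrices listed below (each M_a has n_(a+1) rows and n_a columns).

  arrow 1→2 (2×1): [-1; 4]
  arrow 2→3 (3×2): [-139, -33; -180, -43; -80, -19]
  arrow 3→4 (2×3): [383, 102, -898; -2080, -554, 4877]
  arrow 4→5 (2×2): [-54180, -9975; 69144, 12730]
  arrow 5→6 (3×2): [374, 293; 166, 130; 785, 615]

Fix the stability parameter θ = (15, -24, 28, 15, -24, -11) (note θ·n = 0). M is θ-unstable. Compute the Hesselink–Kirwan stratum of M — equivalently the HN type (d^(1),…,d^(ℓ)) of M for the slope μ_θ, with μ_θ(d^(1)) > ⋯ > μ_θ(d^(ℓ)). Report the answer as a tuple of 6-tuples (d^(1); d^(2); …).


Barcode: M ≅ I[1,4], I[2,6], I[3,3], I[5,6], I[6,6]. HN layers by μ_θ (6 steps, strictly decreasing):
  μ^(1)=28; μ^(2)=43/2; μ^(3)=2; μ^(4)=-9/2; μ^(5)=-11; μ^(6)=-24

((0, 0, 1, 0, 0, 0); (0, 0, 1, 1, 0, 0); (0, 0, 1, 1, 1, 1); (1, 1, 0, 0, 0, 0); (0, 0, 0, 0, 0, 2); (0, 1, 0, 0, 1, 0))


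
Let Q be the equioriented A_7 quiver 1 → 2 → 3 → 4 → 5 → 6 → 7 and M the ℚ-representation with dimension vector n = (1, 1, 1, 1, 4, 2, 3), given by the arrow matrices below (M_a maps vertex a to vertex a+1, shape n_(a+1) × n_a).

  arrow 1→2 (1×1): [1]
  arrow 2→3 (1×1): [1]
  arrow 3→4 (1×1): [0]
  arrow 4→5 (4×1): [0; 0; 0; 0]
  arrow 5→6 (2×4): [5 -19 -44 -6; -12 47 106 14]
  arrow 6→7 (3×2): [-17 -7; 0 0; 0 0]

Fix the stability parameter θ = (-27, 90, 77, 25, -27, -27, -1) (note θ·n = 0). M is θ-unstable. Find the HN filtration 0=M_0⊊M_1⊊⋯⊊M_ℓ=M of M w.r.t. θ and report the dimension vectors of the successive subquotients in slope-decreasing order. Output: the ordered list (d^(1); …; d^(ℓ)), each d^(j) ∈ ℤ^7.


Via rank(M_{q-1}∘⋯∘M_p): M ≅ I[1,3], I[4,4], I[5,5]^2, I[5,6], I[5,7], I[7,7]^2.
μ_θ-semistable layers: μ^(1)=167/2; μ^(2)=25; μ^(3)=-1; μ^(4)=-27

((0, 1, 1, 0, 0, 0, 0); (0, 0, 0, 1, 0, 0, 0); (0, 0, 0, 0, 0, 0, 3); (1, 0, 0, 0, 4, 2, 0))


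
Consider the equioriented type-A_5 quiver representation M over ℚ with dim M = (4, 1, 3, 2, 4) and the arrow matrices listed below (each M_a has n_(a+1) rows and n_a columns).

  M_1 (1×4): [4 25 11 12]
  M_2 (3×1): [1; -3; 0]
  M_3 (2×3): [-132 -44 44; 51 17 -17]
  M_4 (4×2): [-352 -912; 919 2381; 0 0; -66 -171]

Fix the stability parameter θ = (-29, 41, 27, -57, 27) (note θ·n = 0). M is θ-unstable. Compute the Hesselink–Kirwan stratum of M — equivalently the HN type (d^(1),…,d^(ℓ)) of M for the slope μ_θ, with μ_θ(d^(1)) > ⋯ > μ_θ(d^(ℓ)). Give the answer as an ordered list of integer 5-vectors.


Via rank(M_{q-1}∘⋯∘M_p): M ≅ I[1,1]^3, I[1,3], I[3,3], I[3,5], I[4,5], I[5,5]^2.
μ_θ-semistable layers: μ^(1)=34; μ^(2)=27; μ^(3)=-15; μ^(4)=-29; μ^(5)=-57

((0, 1, 1, 0, 0); (0, 0, 1, 0, 4); (0, 0, 1, 1, 0); (4, 0, 0, 0, 0); (0, 0, 0, 1, 0))


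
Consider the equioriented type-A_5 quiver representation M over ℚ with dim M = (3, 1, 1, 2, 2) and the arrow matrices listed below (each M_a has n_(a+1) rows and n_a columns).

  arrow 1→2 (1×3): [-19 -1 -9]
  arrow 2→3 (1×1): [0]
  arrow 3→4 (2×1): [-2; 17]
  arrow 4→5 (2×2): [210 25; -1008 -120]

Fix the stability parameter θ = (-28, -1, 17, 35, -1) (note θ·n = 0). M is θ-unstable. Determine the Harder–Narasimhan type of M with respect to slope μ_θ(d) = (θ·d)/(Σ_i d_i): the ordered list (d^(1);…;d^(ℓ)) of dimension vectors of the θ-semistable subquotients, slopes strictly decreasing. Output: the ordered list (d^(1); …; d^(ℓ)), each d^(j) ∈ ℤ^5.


Interval decomposition of M: I[1,1]^2, I[1,2], I[3,5], I[4,4], I[5,5].
HN type (ℓ=4): μ^(1)=35; μ^(2)=17; μ^(3)=-1; μ^(4)=-28

((0, 0, 0, 1, 0); (0, 0, 1, 1, 1); (0, 1, 0, 0, 1); (3, 0, 0, 0, 0))


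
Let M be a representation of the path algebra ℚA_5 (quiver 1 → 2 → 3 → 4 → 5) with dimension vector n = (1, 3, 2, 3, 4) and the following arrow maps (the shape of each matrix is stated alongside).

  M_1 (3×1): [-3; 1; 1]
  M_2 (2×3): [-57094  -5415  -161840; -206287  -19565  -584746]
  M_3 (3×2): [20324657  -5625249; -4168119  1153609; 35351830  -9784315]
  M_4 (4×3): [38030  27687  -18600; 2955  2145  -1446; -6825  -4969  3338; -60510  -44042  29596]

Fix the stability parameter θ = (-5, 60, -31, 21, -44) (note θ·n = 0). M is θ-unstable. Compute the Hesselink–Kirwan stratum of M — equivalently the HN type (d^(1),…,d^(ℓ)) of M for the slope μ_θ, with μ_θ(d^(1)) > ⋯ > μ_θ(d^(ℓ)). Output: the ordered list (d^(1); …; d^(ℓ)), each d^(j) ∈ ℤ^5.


Barcode: M ≅ I[1,5], I[2,2], I[2,4], I[4,5], I[5,5]^2. HN layers by μ_θ (7 steps, strictly decreasing):
  μ^(1)=60; μ^(2)=21; μ^(3)=29/2; μ^(4)=3/2; μ^(5)=-5; μ^(6)=-23/2; μ^(7)=-44

((0, 1, 0, 0, 0); (0, 0, 0, 1, 0); (0, 1, 1, 0, 0); (0, 1, 1, 1, 1); (1, 0, 0, 0, 0); (0, 0, 0, 1, 1); (0, 0, 0, 0, 2))
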